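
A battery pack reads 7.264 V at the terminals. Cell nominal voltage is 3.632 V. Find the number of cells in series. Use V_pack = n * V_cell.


n = V_pack / V_cell = 7.264 / 3.632 = 2

2


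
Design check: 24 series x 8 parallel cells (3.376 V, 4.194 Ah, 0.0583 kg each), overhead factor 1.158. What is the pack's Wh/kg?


Step 1: V_pack = 24 * 3.376 = 81.024 V
Step 2: C_pack = 8 * 4.194 = 33.552 Ah
Step 3: E_pack = V_pack * C_pack = 81.024 * 33.552 = 2718.5 Wh
Step 4: m_pack = 24 * 8 * 0.0583 * 1.158 = 12.962 kg
Step 5: ED = E_pack / m_pack = 2718.5 / 12.962 = 209.7 Wh/kg

209.7 Wh/kg


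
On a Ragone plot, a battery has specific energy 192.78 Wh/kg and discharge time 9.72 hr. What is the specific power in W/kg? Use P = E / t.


P_specific = E / t = 192.78 / 9.72 = 19.83 W/kg

19.83 W/kg


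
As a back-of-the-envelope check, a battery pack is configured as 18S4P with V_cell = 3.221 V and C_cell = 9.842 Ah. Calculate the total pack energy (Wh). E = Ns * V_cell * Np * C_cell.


E = Ns * Vcell * Np * Ccell = 18 * 3.221 * 4 * 9.842 = 2282 Wh

2282 Wh


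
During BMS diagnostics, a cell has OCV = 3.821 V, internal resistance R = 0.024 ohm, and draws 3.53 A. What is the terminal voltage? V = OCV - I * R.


IR drop = 3.53 * 0.024 = 0.08472 V
V = 3.821 - 0.08472 = 3.736 V

3.736 V


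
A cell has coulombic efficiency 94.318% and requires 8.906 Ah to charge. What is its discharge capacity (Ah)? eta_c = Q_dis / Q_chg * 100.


Q_dis = eta/100 * Q_chg = 94.318/100 * 8.906 = 8.400 Ah

8.400 Ah


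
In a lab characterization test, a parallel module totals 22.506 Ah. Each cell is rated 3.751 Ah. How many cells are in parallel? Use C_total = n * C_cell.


n = C_total / C_cell = 22.506 / 3.751 = 6

6


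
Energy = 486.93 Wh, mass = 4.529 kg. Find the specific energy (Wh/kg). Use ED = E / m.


ED = E / m = 486.93 / 4.529 = 107.5 Wh/kg

107.5 Wh/kg


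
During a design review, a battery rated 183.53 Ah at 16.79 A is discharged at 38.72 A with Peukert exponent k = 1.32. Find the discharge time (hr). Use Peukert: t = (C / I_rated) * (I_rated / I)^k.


t_rated = C / I_rated = 183.53 / 16.79 = 10.931 hr
(I_rated/I)^k = (0.43363)^1.32 = 0.33189
t = t_rated * (I_rated/I)^k = 10.931 * 0.33189 = 3.628 hr

3.628 hr


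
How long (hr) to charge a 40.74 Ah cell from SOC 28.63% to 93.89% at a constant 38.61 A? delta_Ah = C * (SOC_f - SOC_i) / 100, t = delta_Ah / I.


delta_Ah = 40.74 * (93.89 - 28.63) / 100 = 26.587 Ah
t = delta_Ah / I = 26.587 / 38.61 = 0.6886 hr

0.6886 hr


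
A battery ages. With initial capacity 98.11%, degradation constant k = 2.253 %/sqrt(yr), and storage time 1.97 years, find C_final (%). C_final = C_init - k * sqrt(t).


Step 1: sqrt(1.97 yr) = 1.4036
Step 2: drop = 2.253 * 1.4036 = 3.1623
Step 3: C_final = 98.11 - 3.1623 = 94.95%

94.95%


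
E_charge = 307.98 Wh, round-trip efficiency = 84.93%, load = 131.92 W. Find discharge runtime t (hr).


Step 1: E_discharge = eta/100 * E_charge = 84.93/100 * 307.98 = 261.57 Wh
Step 2: t = E_discharge / P = 261.57 / 131.92 = 1.983 hr

1.983 hr


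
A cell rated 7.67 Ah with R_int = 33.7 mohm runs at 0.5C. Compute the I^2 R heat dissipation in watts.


Convert: R = 33.7 mohm = 0.0337 ohm
Step 1: I = C_rate * capacity = 0.5 * 7.67 = 3.835 A
Step 2: Q = I^2 * R = 3.835^2 * 0.0337 = 14.707 * 0.0337 = 0.4956 W

0.4956 W


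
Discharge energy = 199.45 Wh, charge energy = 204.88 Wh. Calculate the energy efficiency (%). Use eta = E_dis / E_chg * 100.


Round-trip efficiency = 199.45/204.88 * 100% = 97.35%

97.35%


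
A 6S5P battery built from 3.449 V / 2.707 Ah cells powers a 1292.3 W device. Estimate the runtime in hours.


Step 1: E_pack = Ns * V_cell * Np * C_cell = 6 * 3.449 * 5 * 2.707 = 280.09 Wh
Step 2: t = E_pack / P = 280.09 / 1292.3 = 0.2167 hr

0.2167 hr


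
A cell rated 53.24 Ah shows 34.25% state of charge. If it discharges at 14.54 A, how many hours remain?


Step 1: remaining = SOC/100 * C_total = 34.25/100 * 53.24 = 18.235 Ah
Step 2: t = remaining / I = 18.235 / 14.54 = 1.254 hr

1.254 hr


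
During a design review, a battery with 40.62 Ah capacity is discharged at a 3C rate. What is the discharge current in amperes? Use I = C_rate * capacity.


At 3C: I = 3 * 40.62 Ah = 121.86 A

121.86 A


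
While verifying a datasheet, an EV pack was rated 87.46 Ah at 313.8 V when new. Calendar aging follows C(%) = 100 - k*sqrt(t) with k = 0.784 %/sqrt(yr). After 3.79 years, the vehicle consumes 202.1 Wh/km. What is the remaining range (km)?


Step 1: capacity retention = 100 - 0.784 * sqrt(3.79) = 100 - 0.784 * 1.9468 = 98.474%
Step 2: C_now = 87.46 * 98.474/100 = 86.125 Ah
Step 3: E_pack = V * C_now = 313.8 * 86.125 = 27026 Wh
Step 4: range = E_pack / consumption = 27026 / 202.1 = 133.7 km

133.7 km


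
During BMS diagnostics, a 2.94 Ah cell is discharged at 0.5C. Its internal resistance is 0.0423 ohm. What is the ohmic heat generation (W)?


Step 1: I = C_rate * capacity = 0.5 * 2.94 = 1.47 A
Step 2: Q = I^2 * R = 1.47^2 * 0.0423 = 2.1609 * 0.0423 = 0.09141 W

0.09141 W


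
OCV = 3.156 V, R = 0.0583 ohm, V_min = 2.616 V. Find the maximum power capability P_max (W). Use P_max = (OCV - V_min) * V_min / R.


P_max = (OCV - V_min) * V_min / R = (3.156 - 2.616) * 2.616 / 0.0583 = 0.54 * 2.616 / 0.0583 = 24.23 W

24.23 W


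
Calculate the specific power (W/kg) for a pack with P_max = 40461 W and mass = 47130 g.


Convert: m = 47130 g = 47.13 kg
SP = P / m = 40461 / 47.13 = 858.5 W/kg

858.5 W/kg


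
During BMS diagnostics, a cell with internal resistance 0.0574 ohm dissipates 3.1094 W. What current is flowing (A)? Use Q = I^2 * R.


I = sqrt(Q / R) = sqrt(3.1094 / 0.0574) = sqrt(54.171) = 7.360 A

7.360 A


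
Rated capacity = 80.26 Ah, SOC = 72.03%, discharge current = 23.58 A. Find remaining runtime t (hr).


Step 1: remaining = SOC/100 * C_total = 72.03/100 * 80.26 = 57.811 Ah
Step 2: t = remaining / I = 57.811 / 23.58 = 2.452 hr

2.452 hr


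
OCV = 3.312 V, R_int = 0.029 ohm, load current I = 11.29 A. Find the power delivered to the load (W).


Step 1: V_terminal = OCV - I*R = 3.312 - 11.29 * 0.029 = 2.9846 V
Step 2: P_out = V_terminal * I = 2.9846 * 11.29 = 33.70 W

33.70 W


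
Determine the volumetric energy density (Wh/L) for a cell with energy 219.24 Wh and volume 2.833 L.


Volumetric ED = 219.24 Wh / 2.833 L = 77.39 Wh/L

77.39 Wh/L


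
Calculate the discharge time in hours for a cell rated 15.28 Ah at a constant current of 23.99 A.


Runtime = 15.28 Ah / 23.99 A = 0.6369 hr

0.6369 hr


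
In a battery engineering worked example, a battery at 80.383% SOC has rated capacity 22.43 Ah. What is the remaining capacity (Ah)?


remaining = SOC / 100 * total = 80.383 / 100 * 22.43 = 18.03 Ah

18.03 Ah


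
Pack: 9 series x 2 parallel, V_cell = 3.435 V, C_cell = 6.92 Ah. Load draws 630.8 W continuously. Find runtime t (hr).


Step 1: E_pack = Ns * V_cell * Np * C_cell = 9 * 3.435 * 2 * 6.92 = 427.86 Wh
Step 2: t = E_pack / P = 427.86 / 630.8 = 0.6783 hr

0.6783 hr


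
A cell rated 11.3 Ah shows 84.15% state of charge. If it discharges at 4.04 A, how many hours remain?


Step 1: remaining = SOC/100 * C_total = 84.15/100 * 11.3 = 9.509 Ah
Step 2: t = remaining / I = 9.509 / 4.04 = 2.354 hr

2.354 hr


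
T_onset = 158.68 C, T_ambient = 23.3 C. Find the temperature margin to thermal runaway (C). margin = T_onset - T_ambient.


margin = T_onset - T_ambient = 158.68 - 23.3 = 135.38 C

135.38 C


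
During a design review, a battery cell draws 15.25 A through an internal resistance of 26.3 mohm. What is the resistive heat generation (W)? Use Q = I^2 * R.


Convert: R = 26.3 mohm = 0.0263 ohm
I^2 = 232.56
Q = 232.56 * 0.0263 = 6.116 W

6.116 W


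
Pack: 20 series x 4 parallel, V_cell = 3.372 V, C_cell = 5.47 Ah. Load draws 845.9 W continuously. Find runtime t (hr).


Step 1: E_pack = Ns * V_cell * Np * C_cell = 20 * 3.372 * 4 * 5.47 = 1475.6 Wh
Step 2: t = E_pack / P = 1475.6 / 845.9 = 1.744 hr

1.744 hr


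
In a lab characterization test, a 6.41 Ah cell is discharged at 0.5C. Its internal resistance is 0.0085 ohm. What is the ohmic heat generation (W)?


Step 1: I = C_rate * capacity = 0.5 * 6.41 = 3.205 A
Step 2: Q = I^2 * R = 3.205^2 * 0.0085 = 10.272 * 0.0085 = 0.08731 W

0.08731 W


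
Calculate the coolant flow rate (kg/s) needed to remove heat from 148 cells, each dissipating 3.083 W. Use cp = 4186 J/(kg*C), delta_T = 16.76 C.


Q_total = 148 * 3.083 = 456.28 W
m_dot = Q_total / (cp * dT) = 456.28 / (4186 * 16.76) = 0.006504 kg/s

0.006504 kg/s


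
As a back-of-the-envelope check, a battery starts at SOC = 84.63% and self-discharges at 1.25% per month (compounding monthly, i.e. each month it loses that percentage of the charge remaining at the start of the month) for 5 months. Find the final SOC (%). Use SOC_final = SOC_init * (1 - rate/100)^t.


Monthly retention factor = 1 - 1.25/100 = 0.9875
Over 5 months: factor^5 = 0.93904
SOC_final = 84.63 * 0.93904 = 79.47%

79.47%


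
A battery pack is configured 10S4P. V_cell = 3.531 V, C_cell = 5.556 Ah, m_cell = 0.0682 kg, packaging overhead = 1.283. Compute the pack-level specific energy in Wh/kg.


Step 1: V_pack = 10 * 3.531 = 35.31 V
Step 2: C_pack = 4 * 5.556 = 22.224 Ah
Step 3: E_pack = V_pack * C_pack = 35.31 * 22.224 = 784.73 Wh
Step 4: m_pack = 10 * 4 * 0.0682 * 1.283 = 3.5 kg
Step 5: ED = E_pack / m_pack = 784.73 / 3.5 = 224.2 Wh/kg

224.2 Wh/kg


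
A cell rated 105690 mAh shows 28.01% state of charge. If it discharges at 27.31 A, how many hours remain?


Convert: C_total = 105690 mAh = 105.69 Ah
Step 1: remaining = SOC/100 * C_total = 28.01/100 * 105.69 = 29.604 Ah
Step 2: t = remaining / I = 29.604 / 27.31 = 1.084 hr

1.084 hr


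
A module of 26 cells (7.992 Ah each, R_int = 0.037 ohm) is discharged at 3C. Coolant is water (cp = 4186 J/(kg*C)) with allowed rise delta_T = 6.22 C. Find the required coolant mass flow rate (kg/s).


Step 1: I = 3 * 7.992 = 23.976 A
Step 2: Q_cell = I^2 * R = 23.976^2 * 0.037 = 21.269 W
Step 3: Q_total = 26 * 21.269 = 552.99 W
Step 4: m_dot = Q_total / (cp * dT) = 552.99 / (4186 * 6.22) = 0.02124 kg/s

0.02124 kg/s


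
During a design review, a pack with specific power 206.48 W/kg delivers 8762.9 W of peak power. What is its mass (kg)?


m = P / SP = 8762.9 / 206.48 = 42.44 kg

42.44 kg


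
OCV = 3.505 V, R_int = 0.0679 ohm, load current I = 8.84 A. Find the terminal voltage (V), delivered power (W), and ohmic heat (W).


Step 1: V_terminal = OCV - I*R = 3.505 - 8.84 * 0.0679 = 2.9048 V
Step 2: P_out = V_terminal * I = 2.9048 * 8.84 = 25.68 W
Step 3: Q = I^2 * R = 8.84^2 * 0.0679 = 5.306 W

V=2.9048 V, P=25.68 W, Q=5.306 W


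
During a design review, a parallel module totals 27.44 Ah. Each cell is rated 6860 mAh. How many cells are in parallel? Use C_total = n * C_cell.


Convert: C_cell = 6860 mAh = 6.86 Ah
n = C_total / C_cell = 27.44 / 6.86 = 4

4


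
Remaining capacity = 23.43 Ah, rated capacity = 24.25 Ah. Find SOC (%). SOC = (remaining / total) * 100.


SOC = (remaining / total) * 100 = (23.43 / 24.25) * 100 = 96.62%

96.62%


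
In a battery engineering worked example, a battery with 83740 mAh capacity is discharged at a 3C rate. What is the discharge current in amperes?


Convert: capacity = 83740 mAh = 83.74 Ah
I = C_rate * capacity = 3 * 83.74 = 251.22 A

251.22 A


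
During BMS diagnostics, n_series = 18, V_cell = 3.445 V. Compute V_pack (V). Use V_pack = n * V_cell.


With 18 cells in series at 3.445 V each, V_pack = 62.01 V

62.01 V


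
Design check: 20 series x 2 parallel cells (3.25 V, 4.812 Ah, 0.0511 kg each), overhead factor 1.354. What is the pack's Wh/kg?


Step 1: V_pack = 20 * 3.25 = 65 V
Step 2: C_pack = 2 * 4.812 = 9.624 Ah
Step 3: E_pack = V_pack * C_pack = 65 * 9.624 = 625.56 Wh
Step 4: m_pack = 20 * 2 * 0.0511 * 1.354 = 2.7676 kg
Step 5: ED = E_pack / m_pack = 625.56 / 2.7676 = 226.0 Wh/kg

226.0 Wh/kg


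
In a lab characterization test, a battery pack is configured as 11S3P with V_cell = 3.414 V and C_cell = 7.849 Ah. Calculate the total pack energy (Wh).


V_pack = 11 * 3.414 = 37.554 V
C_pack = 3 * 7.849 = 23.547 Ah
E = V_pack * C_pack = 37.554 * 23.547 = 884.3 Wh

884.3 Wh


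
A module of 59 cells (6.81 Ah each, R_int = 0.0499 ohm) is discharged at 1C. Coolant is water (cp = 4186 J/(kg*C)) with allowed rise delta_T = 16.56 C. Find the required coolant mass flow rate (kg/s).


Step 1: I = 1 * 6.81 = 6.81 A
Step 2: Q_cell = I^2 * R = 6.81^2 * 0.0499 = 2.3142 W
Step 3: Q_total = 59 * 2.3142 = 136.54 W
Step 4: m_dot = Q_total / (cp * dT) = 136.54 / (4186 * 16.56) = 0.001970 kg/s

0.001970 kg/s


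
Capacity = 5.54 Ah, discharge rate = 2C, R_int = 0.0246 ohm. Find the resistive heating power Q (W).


Step 1: I = C_rate * capacity = 2 * 5.54 = 11.08 A
Step 2: Q = I^2 * R = 11.08^2 * 0.0246 = 122.77 * 0.0246 = 3.020 W

3.020 W


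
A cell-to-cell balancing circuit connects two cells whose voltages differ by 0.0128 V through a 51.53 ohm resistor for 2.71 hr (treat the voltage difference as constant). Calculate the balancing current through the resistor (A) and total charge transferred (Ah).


I_bal = dV / R = 0.0128 / 51.53 = 2.4840e-04 A
Q = I_bal * t = 2.4840e-04 * 2.71 = 6.732e-04 Ah

I=2.4840e-04 A, Q=6.732e-04 Ah


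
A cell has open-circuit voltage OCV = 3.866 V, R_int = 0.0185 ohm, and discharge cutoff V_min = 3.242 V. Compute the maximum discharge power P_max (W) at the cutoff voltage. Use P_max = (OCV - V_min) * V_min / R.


P_max = (OCV - V_min) * V_min / R = (3.866 - 3.242) * 3.242 / 0.0185 = 0.624 * 3.242 / 0.0185 = 109.4 W

109.4 W


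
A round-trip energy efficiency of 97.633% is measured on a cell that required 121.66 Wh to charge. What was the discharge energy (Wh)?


E_dis = eta/100 * E_chg = 97.633/100 * 121.66 = 118.8 Wh

118.8 Wh


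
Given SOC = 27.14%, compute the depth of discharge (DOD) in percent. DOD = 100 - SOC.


Complement of SOC: DOD = 100% - 27.14% = 72.86%

72.86%


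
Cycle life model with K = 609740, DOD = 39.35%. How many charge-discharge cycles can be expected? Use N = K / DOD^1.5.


DOD^1.5 = 246.84
N = K / DOD^1.5 = 609740 / 246.84 = 2470

2470 cycles


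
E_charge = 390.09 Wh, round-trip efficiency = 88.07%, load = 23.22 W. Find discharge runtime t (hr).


Step 1: E_discharge = eta/100 * E_charge = 88.07/100 * 390.09 = 343.55 Wh
Step 2: t = E_discharge / P = 343.55 / 23.22 = 14.80 hr

14.80 hr


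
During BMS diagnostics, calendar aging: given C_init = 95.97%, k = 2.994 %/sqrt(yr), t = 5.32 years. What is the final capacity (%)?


Step 1: sqrt(5.32 yr) = 2.3065
Step 2: drop = 2.994 * 2.3065 = 6.9057
Step 3: C_final = 95.97 - 6.9057 = 89.06%

89.06%


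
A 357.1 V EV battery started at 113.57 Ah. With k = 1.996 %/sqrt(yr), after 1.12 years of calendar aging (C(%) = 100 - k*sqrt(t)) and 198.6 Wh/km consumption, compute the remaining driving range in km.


Step 1: capacity retention = 100 - 1.996 * sqrt(1.12) = 100 - 1.996 * 1.0583 = 97.888%
Step 2: C_now = 113.57 * 97.888/100 = 111.17 Ah
Step 3: E_pack = V * C_now = 357.1 * 111.17 = 39699 Wh
Step 4: range = E_pack / consumption = 39699 / 198.6 = 199.9 km

199.9 km


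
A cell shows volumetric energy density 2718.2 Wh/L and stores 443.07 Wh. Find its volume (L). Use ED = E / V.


V = E / ED = 443.07 / 2718.2 = 0.1630 L

0.1630 L


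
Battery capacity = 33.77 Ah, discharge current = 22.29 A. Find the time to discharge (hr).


Runtime = 33.77 Ah / 22.29 A = 1.515 hr

1.515 hr


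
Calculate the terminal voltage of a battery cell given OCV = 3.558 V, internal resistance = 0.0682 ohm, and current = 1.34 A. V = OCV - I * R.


IR drop = 1.34 * 0.0682 = 0.091388 V
V = 3.558 - 0.091388 = 3.467 V

3.467 V


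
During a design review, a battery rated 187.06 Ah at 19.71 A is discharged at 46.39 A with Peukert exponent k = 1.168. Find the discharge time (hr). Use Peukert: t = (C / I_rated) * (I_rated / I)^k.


t_rated = C / I_rated = 187.06 / 19.71 = 9.4906 hr
(I_rated/I)^k = (0.42488)^1.168 = 0.36797
t = t_rated * (I_rated/I)^k = 9.4906 * 0.36797 = 3.492 hr

3.492 hr


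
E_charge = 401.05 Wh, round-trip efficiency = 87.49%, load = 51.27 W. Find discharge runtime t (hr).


Step 1: E_discharge = eta/100 * E_charge = 87.49/100 * 401.05 = 350.88 Wh
Step 2: t = E_discharge / P = 350.88 / 51.27 = 6.844 hr

6.844 hr


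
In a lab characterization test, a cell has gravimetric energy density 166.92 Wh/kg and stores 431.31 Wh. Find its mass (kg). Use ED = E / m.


m = E / ED = 431.31 / 166.92 = 2.584 kg

2.584 kg


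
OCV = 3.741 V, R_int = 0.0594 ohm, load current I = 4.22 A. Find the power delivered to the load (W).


Step 1: V_terminal = OCV - I*R = 3.741 - 4.22 * 0.0594 = 3.4903 V
Step 2: P_out = V_terminal * I = 3.4903 * 4.22 = 14.73 W

14.73 W


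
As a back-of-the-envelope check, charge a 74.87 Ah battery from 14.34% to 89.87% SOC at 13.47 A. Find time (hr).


delta_Ah = 74.87 * (89.87 - 14.34) / 100 = 56.549 Ah
t = delta_Ah / I = 56.549 / 13.47 = 4.198 hr

4.198 hr


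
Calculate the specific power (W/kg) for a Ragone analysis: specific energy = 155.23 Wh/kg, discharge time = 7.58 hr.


P_specific = E / t = 155.23 / 7.58 = 20.48 W/kg

20.48 W/kg


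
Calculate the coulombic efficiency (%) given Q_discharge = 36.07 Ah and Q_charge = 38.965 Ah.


Coulombic efficiency = 36.07/38.965 * 100% = 92.57%

92.57%


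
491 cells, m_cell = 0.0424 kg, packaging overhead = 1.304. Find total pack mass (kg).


m_pack = n * m_cell * overhead = 491 * 0.0424 * 1.304 = 27.15 kg

27.15 kg


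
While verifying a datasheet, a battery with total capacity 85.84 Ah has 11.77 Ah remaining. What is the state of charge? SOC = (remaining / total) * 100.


SOC% = 11.77 / 85.84 * 100 = 13.71%

13.71%


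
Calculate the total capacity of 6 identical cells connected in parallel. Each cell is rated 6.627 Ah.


C_total = 6 * 6.627 = 39.762 Ah

39.762 Ah


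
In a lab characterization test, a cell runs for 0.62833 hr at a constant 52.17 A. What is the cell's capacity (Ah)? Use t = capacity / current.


C = I * t = 52.17 * 0.62833 = 32.78 Ah

32.78 Ah


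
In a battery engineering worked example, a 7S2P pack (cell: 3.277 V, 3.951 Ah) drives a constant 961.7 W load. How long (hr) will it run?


Step 1: E_pack = Ns * V_cell * Np * C_cell = 7 * 3.277 * 2 * 3.951 = 181.26 Wh
Step 2: t = E_pack / P = 181.26 / 961.7 = 0.1885 hr

0.1885 hr


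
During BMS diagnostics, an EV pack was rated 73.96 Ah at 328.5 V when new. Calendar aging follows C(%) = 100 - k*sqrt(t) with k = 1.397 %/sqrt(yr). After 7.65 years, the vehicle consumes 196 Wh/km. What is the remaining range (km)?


Step 1: capacity retention = 100 - 1.397 * sqrt(7.65) = 100 - 1.397 * 2.7659 = 96.136%
Step 2: C_now = 73.96 * 96.136/100 = 71.102 Ah
Step 3: E_pack = V * C_now = 328.5 * 71.102 = 23357 Wh
Step 4: range = E_pack / consumption = 23357 / 196 = 119.2 km

119.2 km


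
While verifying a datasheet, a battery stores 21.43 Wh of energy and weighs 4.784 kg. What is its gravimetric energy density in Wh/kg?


Specific energy = 21.43 Wh / 4.784 kg = 4.480 Wh/kg

4.480 Wh/kg


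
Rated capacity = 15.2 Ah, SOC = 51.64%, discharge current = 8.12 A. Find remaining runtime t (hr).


Step 1: remaining = SOC/100 * C_total = 51.64/100 * 15.2 = 7.8493 Ah
Step 2: t = remaining / I = 7.8493 / 8.12 = 0.9667 hr

0.9667 hr


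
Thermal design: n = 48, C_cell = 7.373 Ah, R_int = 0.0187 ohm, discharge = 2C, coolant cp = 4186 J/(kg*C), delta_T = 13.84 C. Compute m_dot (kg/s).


Step 1: I = 2 * 7.373 = 14.746 A
Step 2: Q_cell = I^2 * R = 14.746^2 * 0.0187 = 4.0662 W
Step 3: Q_total = 48 * 4.0662 = 195.18 W
Step 4: m_dot = Q_total / (cp * dT) = 195.18 / (4186 * 13.84) = 0.003369 kg/s

0.003369 kg/s


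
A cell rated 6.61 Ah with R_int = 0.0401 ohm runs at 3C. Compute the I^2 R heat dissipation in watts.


Step 1: I = C_rate * capacity = 3 * 6.61 = 19.83 A
Step 2: Q = I^2 * R = 19.83^2 * 0.0401 = 393.23 * 0.0401 = 15.77 W

15.77 W


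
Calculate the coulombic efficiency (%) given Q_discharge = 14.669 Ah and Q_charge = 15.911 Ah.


Coulombic efficiency = 14.669/15.911 * 100% = 92.19%

92.19%


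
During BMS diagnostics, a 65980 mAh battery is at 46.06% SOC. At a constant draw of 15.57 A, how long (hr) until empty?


Convert: C_total = 65980 mAh = 65.98 Ah
Step 1: remaining = SOC/100 * C_total = 46.06/100 * 65.98 = 30.39 Ah
Step 2: t = remaining / I = 30.39 / 15.57 = 1.952 hr

1.952 hr


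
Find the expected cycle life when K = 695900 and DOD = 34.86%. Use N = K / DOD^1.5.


DOD^1.5 = 205.82
N = K / DOD^1.5 = 695900 / 205.82 = 3381

3381 cycles


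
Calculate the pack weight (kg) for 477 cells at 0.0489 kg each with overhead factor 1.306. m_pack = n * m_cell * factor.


Cell mass sum = 477 * 0.0489 = 23.325 kg
With overhead 1.306: m_pack = 23.325 * 1.306 = 30.46 kg

30.46 kg


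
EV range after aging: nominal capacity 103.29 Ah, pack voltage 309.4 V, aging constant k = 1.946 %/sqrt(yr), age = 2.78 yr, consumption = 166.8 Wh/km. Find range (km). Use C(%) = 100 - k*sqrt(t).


Step 1: capacity retention = 100 - 1.946 * sqrt(2.78) = 100 - 1.946 * 1.6673 = 96.755%
Step 2: C_now = 103.29 * 96.755/100 = 99.938 Ah
Step 3: E_pack = V * C_now = 309.4 * 99.938 = 30921 Wh
Step 4: range = E_pack / consumption = 30921 / 166.8 = 185.4 km

185.4 km


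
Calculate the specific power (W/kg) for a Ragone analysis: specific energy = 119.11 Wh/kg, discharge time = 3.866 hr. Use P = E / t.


P_specific = E / t = 119.11 / 3.866 = 30.81 W/kg

30.81 W/kg


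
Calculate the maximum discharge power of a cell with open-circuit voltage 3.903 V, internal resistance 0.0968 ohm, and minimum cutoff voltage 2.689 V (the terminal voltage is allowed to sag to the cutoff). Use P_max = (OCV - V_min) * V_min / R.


P_max = (OCV - V_min) * V_min / R = (3.903 - 2.689) * 2.689 / 0.0968 = 1.214 * 2.689 / 0.0968 = 33.72 W

33.72 W


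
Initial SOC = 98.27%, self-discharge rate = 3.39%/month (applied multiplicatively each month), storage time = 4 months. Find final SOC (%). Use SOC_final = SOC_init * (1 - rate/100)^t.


decay = (1 - 3.39/100)^4 = 0.87114
SOC_final = 98.27 * 0.87114 = 85.61%

85.61%


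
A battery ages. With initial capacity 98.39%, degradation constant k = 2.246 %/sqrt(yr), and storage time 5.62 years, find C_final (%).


Step 1: sqrt(5.62 yr) = 2.3707
Step 2: drop = 2.246 * 2.3707 = 5.3246
Step 3: C_final = 98.39 - 5.3246 = 93.07%

93.07%


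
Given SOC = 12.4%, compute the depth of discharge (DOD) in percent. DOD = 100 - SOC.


Complement of SOC: DOD = 100% - 12.4% = 87.6%

87.6%


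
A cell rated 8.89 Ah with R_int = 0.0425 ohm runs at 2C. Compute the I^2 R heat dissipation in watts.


Step 1: I = C_rate * capacity = 2 * 8.89 = 17.78 A
Step 2: Q = I^2 * R = 17.78^2 * 0.0425 = 316.13 * 0.0425 = 13.44 W

13.44 W


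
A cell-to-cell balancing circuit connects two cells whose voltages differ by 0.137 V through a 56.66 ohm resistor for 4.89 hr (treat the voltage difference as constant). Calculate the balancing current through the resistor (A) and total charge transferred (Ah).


I_bal = dV / R = 0.137 / 56.66 = 0.0024179 A
Q = I_bal * t = 0.0024179 * 4.89 = 0.01182 Ah

I=0.0024179 A, Q=0.01182 Ah


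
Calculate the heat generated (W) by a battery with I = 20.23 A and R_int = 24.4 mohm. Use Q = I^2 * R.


Convert: R = 24.4 mohm = 0.0244 ohm
I^2 = 409.25
Q = 409.25 * 0.0244 = 9.986 W

9.986 W


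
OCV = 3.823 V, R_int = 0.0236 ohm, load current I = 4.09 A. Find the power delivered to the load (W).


Step 1: V_terminal = OCV - I*R = 3.823 - 4.09 * 0.0236 = 3.7265 V
Step 2: P_out = V_terminal * I = 3.7265 * 4.09 = 15.24 W

15.24 W


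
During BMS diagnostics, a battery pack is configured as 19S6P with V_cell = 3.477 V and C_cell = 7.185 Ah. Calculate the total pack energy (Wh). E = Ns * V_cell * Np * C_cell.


V_pack = 19 * 3.477 = 66.063 V
C_pack = 6 * 7.185 = 43.11 Ah
E = V_pack * C_pack = 66.063 * 43.11 = 2848 Wh

2848 Wh


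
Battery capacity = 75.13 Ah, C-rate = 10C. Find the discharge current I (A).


I = C_rate * capacity = 10 * 75.13 = 751.3 A

751.3 A


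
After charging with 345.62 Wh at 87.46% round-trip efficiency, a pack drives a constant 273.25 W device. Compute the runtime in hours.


Step 1: E_discharge = eta/100 * E_charge = 87.46/100 * 345.62 = 302.28 Wh
Step 2: t = E_discharge / P = 302.28 / 273.25 = 1.106 hr

1.106 hr


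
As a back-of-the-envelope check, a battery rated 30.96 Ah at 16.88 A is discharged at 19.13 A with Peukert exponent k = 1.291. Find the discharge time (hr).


t_rated = C / I_rated = 30.96 / 16.88 = 1.8341 hr
(I_rated/I)^k = (0.88238)^1.291 = 0.85083
t = t_rated * (I_rated/I)^k = 1.8341 * 0.85083 = 1.561 hr

1.561 hr


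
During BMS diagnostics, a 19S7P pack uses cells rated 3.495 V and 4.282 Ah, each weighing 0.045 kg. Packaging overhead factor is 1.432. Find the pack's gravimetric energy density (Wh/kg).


Step 1: V_pack = 19 * 3.495 = 66.405 V
Step 2: C_pack = 7 * 4.282 = 29.974 Ah
Step 3: E_pack = V_pack * C_pack = 66.405 * 29.974 = 1990.4 Wh
Step 4: m_pack = 19 * 7 * 0.045 * 1.432 = 8.5705 kg
Step 5: ED = E_pack / m_pack = 1990.4 / 8.5705 = 232.2 Wh/kg

232.2 Wh/kg


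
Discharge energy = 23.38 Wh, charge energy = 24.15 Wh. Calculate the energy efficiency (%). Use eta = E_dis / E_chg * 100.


Round-trip efficiency = 23.38/24.15 * 100% = 96.81%

96.81%


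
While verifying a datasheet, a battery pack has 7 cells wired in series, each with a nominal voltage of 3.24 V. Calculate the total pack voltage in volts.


With 7 cells in series at 3.24 V each, V_pack = 22.68 V

22.68 V


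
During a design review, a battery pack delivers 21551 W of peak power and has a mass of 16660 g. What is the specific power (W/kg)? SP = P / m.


Convert: m = 16660 g = 16.66 kg
SP = P / m = 21551 / 16.66 = 1294 W/kg

1294 W/kg


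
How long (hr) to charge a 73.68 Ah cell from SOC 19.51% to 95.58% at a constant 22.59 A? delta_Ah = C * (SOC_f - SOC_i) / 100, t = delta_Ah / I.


Step 1: dSOC = 95.58% - 19.51% = 76.07%
Step 2: delta_Ah = 73.68 * 76.07 / 100 = 56.048 Ah
Step 3: t = 56.048 / 22.59 = 2.481 hr

2.481 hr


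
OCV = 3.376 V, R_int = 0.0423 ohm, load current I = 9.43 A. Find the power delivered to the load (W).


Step 1: V_terminal = OCV - I*R = 3.376 - 9.43 * 0.0423 = 2.9771 V
Step 2: P_out = V_terminal * I = 2.9771 * 9.43 = 28.07 W

28.07 W


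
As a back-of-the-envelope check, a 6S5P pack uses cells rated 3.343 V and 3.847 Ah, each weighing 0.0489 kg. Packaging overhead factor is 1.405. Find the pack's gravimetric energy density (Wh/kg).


Step 1: V_pack = 6 * 3.343 = 20.058 V
Step 2: C_pack = 5 * 3.847 = 19.235 Ah
Step 3: E_pack = V_pack * C_pack = 20.058 * 19.235 = 385.82 Wh
Step 4: m_pack = 6 * 5 * 0.0489 * 1.405 = 2.0611 kg
Step 5: ED = E_pack / m_pack = 385.82 / 2.0611 = 187.2 Wh/kg

187.2 Wh/kg


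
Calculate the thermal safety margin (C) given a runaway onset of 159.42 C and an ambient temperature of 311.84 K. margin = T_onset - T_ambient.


Convert: T_ambient = 311.84 K = 38.69 C
margin = 159.42 - 38.69 = 120.73 C

120.73 C


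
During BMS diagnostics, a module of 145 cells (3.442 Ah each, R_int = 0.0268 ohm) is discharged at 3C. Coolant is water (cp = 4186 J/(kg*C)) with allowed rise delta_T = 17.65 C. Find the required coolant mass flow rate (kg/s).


Step 1: I = 3 * 3.442 = 10.326 A
Step 2: Q_cell = I^2 * R = 10.326^2 * 0.0268 = 2.8576 W
Step 3: Q_total = 145 * 2.8576 = 414.35 W
Step 4: m_dot = Q_total / (cp * dT) = 414.35 / (4186 * 17.65) = 0.005608 kg/s

0.005608 kg/s


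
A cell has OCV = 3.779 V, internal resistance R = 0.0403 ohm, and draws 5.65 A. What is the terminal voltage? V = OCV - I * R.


V = OCV - I*R = 3.779 - 5.65 * 0.0403 = 3.551 V

3.551 V


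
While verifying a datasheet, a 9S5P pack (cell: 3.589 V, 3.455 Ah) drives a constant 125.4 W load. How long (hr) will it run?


Step 1: E_pack = Ns * V_cell * Np * C_cell = 9 * 3.589 * 5 * 3.455 = 558 Wh
Step 2: t = E_pack / P = 558 / 125.4 = 4.450 hr

4.450 hr


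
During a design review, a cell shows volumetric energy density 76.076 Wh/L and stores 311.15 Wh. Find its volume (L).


V = E / ED = 311.15 / 76.076 = 4.090 L

4.090 L


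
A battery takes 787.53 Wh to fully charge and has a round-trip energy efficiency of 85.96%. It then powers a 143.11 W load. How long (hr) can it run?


Step 1: E_discharge = eta/100 * E_charge = 85.96/100 * 787.53 = 676.96 Wh
Step 2: t = E_discharge / P = 676.96 / 143.11 = 4.730 hr

4.730 hr


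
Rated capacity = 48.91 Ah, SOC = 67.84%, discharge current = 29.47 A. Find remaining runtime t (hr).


Step 1: remaining = SOC/100 * C_total = 67.84/100 * 48.91 = 33.181 Ah
Step 2: t = remaining / I = 33.181 / 29.47 = 1.126 hr

1.126 hr


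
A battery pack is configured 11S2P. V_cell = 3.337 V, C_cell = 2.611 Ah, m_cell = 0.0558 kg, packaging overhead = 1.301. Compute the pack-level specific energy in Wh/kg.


Step 1: V_pack = 11 * 3.337 = 36.707 V
Step 2: C_pack = 2 * 2.611 = 5.222 Ah
Step 3: E_pack = V_pack * C_pack = 36.707 * 5.222 = 191.68 Wh
Step 4: m_pack = 11 * 2 * 0.0558 * 1.301 = 1.5971 kg
Step 5: ED = E_pack / m_pack = 191.68 / 1.5971 = 120.0 Wh/kg

120.0 Wh/kg


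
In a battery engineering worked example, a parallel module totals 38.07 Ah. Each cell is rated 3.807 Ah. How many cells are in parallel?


n = C_total / C_cell = 38.07 / 3.807 = 10

10


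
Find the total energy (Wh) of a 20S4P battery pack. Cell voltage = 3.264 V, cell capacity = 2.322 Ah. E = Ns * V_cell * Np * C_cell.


V_pack = 20 * 3.264 = 65.28 V
C_pack = 4 * 2.322 = 9.288 Ah
E = V_pack * C_pack = 65.28 * 9.288 = 606.3 Wh

606.3 Wh


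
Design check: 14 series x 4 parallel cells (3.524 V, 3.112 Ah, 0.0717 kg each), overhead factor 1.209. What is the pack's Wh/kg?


Step 1: V_pack = 14 * 3.524 = 49.336 V
Step 2: C_pack = 4 * 3.112 = 12.448 Ah
Step 3: E_pack = V_pack * C_pack = 49.336 * 12.448 = 614.13 Wh
Step 4: m_pack = 14 * 4 * 0.0717 * 1.209 = 4.8544 kg
Step 5: ED = E_pack / m_pack = 614.13 / 4.8544 = 126.5 Wh/kg

126.5 Wh/kg


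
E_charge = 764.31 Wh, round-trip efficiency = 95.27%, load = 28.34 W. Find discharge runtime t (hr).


Step 1: E_discharge = eta/100 * E_charge = 95.27/100 * 764.31 = 728.16 Wh
Step 2: t = E_discharge / P = 728.16 / 28.34 = 25.69 hr

25.69 hr


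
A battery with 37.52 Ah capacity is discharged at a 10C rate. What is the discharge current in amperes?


At 10C: I = 10 * 37.52 Ah = 375.2 A

375.2 A


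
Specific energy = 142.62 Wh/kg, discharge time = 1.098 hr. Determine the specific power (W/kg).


P_specific = E / t = 142.62 / 1.098 = 129.9 W/kg

129.9 W/kg


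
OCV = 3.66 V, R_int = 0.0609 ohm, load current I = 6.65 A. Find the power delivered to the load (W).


Step 1: V_terminal = OCV - I*R = 3.66 - 6.65 * 0.0609 = 3.255 V
Step 2: P_out = V_terminal * I = 3.255 * 6.65 = 21.65 W

21.65 W


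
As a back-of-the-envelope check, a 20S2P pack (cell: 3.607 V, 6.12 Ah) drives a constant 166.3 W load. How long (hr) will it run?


Step 1: E_pack = Ns * V_cell * Np * C_cell = 20 * 3.607 * 2 * 6.12 = 882.99 Wh
Step 2: t = E_pack / P = 882.99 / 166.3 = 5.310 hr

5.310 hr


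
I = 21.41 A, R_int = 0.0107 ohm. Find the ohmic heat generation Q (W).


I^2 = 458.39
Q = 458.39 * 0.0107 = 4.905 W

4.905 W


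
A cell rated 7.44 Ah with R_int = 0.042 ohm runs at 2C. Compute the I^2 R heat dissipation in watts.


Step 1: I = C_rate * capacity = 2 * 7.44 = 14.88 A
Step 2: Q = I^2 * R = 14.88^2 * 0.042 = 221.41 * 0.042 = 9.299 W

9.299 W


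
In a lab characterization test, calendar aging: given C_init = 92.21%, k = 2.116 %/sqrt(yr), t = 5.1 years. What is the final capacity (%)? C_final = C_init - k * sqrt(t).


Step 1: sqrt(5.1 yr) = 2.2583
Step 2: drop = 2.116 * 2.2583 = 4.7786
Step 3: C_final = 92.21 - 4.7786 = 87.43%

87.43%


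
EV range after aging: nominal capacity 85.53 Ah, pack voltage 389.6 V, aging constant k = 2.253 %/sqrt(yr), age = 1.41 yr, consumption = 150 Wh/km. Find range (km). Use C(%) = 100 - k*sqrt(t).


Step 1: capacity retention = 100 - 2.253 * sqrt(1.41) = 100 - 2.253 * 1.1874 = 97.325%
Step 2: C_now = 85.53 * 97.325/100 = 83.242 Ah
Step 3: E_pack = V * C_now = 389.6 * 83.242 = 32431 Wh
Step 4: range = E_pack / consumption = 32431 / 150 = 216.2 km

216.2 km


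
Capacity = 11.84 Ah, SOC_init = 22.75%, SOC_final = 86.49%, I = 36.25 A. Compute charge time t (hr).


delta_Ah = 11.84 * (86.49 - 22.75) / 100 = 7.5468 Ah
t = delta_Ah / I = 7.5468 / 36.25 = 0.2082 hr

0.2082 hr


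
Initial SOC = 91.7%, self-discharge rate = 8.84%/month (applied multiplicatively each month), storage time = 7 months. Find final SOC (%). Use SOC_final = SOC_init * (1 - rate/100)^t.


Monthly retention factor = 1 - 8.84/100 = 0.9116
Over 7 months: factor^7 = 0.52315
SOC_final = 91.7 * 0.52315 = 47.97%

47.97%


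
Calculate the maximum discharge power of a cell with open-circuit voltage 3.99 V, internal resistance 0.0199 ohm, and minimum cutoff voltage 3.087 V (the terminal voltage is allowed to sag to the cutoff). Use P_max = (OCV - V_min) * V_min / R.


P_max = (OCV - V_min) * V_min / R = (3.99 - 3.087) * 3.087 / 0.0199 = 0.903 * 3.087 / 0.0199 = 140.1 W

140.1 W


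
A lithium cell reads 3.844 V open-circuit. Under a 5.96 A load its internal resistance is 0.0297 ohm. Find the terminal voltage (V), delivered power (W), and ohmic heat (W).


Step 1: V_terminal = OCV - I*R = 3.844 - 5.96 * 0.0297 = 3.667 V
Step 2: P_out = V_terminal * I = 3.667 * 5.96 = 21.86 W
Step 3: Q = I^2 * R = 5.96^2 * 0.0297 = 1.055 W

V=3.667 V, P=21.86 W, Q=1.055 W


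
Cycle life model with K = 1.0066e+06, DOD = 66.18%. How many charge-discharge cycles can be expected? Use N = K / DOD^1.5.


DOD^1.5 = 538.38
N = K / DOD^1.5 = 1.0066e+06 / 538.38 = 1870

1870 cycles


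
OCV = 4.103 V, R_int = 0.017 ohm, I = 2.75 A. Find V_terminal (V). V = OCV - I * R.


IR drop = 2.75 * 0.017 = 0.04675 V
V = 4.103 - 0.04675 = 4.056 V

4.056 V


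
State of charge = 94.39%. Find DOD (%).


DOD = 100 - SOC = 100 - 94.39 = 5.61%

5.61%


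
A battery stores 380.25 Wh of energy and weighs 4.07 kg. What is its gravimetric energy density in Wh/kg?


ED = E / m = 380.25 / 4.07 = 93.43 Wh/kg

93.43 Wh/kg


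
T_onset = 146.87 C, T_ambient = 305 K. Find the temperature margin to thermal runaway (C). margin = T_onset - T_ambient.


Convert: T_ambient = 305 K = 31.85 C
margin = 146.87 - 31.85 = 115.02 C

115.02 C


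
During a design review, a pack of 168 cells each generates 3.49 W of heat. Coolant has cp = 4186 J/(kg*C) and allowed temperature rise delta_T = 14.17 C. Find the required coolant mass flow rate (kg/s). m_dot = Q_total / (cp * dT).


Q_total = 168 * 3.49 = 586.32 W
m_dot = Q_total / (cp * dT) = 586.32 / (4186 * 14.17) = 0.009885 kg/s

0.009885 kg/s


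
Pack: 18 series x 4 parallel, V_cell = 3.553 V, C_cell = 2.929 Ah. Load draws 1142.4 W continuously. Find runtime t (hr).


Step 1: E_pack = Ns * V_cell * Np * C_cell = 18 * 3.553 * 4 * 2.929 = 749.29 Wh
Step 2: t = E_pack / P = 749.29 / 1142.4 = 0.6559 hr

0.6559 hr


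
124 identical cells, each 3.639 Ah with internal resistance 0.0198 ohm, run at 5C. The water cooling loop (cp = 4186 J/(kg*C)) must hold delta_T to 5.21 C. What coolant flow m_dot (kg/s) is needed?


Step 1: I = 5 * 3.639 = 18.195 A
Step 2: Q_cell = I^2 * R = 18.195^2 * 0.0198 = 6.5549 W
Step 3: Q_total = 124 * 6.5549 = 812.81 W
Step 4: m_dot = Q_total / (cp * dT) = 812.81 / (4186 * 5.21) = 0.03727 kg/s

0.03727 kg/s


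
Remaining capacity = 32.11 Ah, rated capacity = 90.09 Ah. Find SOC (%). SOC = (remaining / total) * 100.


SOC% = 32.11 / 90.09 * 100 = 35.64%

35.64%


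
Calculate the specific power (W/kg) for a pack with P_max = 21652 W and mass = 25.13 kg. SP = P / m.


Specific power = 21652 W / 25.13 kg = 861.6 W/kg

861.6 W/kg


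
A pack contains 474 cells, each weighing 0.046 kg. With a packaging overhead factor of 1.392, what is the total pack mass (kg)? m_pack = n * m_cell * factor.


Cell mass sum = 474 * 0.046 = 21.804 kg
With overhead 1.392: m_pack = 21.804 * 1.392 = 30.35 kg

30.35 kg


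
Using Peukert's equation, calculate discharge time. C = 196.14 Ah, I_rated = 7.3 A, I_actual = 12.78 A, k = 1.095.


t_rated = C / I_rated = 196.14 / 7.3 = 26.868 hr
(I_rated/I)^k = (0.57121)^1.095 = 0.54162
t = t_rated * (I_rated/I)^k = 26.868 * 0.54162 = 14.55 hr

14.55 hr


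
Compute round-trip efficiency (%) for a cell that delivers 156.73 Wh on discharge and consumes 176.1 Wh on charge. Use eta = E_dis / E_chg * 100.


eta_e = E_dis / E_chg * 100 = 156.73 / 176.1 * 100 = 89.00%

89.00%


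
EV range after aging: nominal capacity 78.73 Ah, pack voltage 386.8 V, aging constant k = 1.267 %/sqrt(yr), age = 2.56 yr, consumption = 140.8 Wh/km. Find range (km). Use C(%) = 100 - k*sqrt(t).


Step 1: capacity retention = 100 - 1.267 * sqrt(2.56) = 100 - 1.267 * 1.6 = 97.973%
Step 2: C_now = 78.73 * 97.973/100 = 77.134 Ah
Step 3: E_pack = V * C_now = 386.8 * 77.134 = 29835 Wh
Step 4: range = E_pack / consumption = 29835 / 140.8 = 211.9 km

211.9 km


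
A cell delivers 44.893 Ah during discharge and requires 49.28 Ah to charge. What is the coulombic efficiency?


Coulombic efficiency = 44.893/49.28 * 100% = 91.10%

91.10%


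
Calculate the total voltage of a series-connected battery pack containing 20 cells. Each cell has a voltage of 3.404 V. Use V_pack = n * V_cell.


V_pack = n * V_cell = 20 * 3.404 = 68.08 V

68.08 V


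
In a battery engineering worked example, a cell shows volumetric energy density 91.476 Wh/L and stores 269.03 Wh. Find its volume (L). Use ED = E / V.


V = E / ED = 269.03 / 91.476 = 2.941 L

2.941 L


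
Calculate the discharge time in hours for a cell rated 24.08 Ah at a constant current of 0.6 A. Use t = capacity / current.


Runtime = 24.08 Ah / 0.6 A = 40.13 hr

40.13 hr


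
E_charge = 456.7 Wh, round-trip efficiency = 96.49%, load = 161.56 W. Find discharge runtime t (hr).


Step 1: E_discharge = eta/100 * E_charge = 96.49/100 * 456.7 = 440.67 Wh
Step 2: t = E_discharge / P = 440.67 / 161.56 = 2.728 hr

2.728 hr


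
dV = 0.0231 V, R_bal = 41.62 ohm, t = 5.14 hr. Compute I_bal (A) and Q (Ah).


I_bal = dV / R = 0.0231 / 41.62 = 5.5502e-04 A
Q = I_bal * t = 5.5502e-04 * 5.14 = 0.002853 Ah

I=5.5502e-04 A, Q=0.002853 Ah


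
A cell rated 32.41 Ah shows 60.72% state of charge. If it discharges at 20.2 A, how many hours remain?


Step 1: remaining = SOC/100 * C_total = 60.72/100 * 32.41 = 19.679 Ah
Step 2: t = remaining / I = 19.679 / 20.2 = 0.9742 hr

0.9742 hr


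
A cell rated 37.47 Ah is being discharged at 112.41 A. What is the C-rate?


Rearranging: C_rate = 112.41 / 37.47 = 3C

3C


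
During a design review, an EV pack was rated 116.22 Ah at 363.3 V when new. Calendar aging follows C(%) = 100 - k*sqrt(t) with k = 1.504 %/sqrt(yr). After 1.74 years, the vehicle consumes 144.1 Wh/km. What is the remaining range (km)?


Step 1: capacity retention = 100 - 1.504 * sqrt(1.74) = 100 - 1.504 * 1.3191 = 98.016%
Step 2: C_now = 116.22 * 98.016/100 = 113.91 Ah
Step 3: E_pack = V * C_now = 363.3 * 113.91 = 41384 Wh
Step 4: range = E_pack / consumption = 41384 / 144.1 = 287.2 km

287.2 km


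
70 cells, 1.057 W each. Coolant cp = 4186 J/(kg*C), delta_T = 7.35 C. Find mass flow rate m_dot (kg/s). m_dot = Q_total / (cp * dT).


Step 1: Total heat Q = 70 * 1.057 W = 73.99 W
Step 2: denom = cp * dT = 4186 * 7.35 = 30767
Step 3: m_dot = 73.99 / 30767 = 0.002405 kg/s

0.002405 kg/s
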